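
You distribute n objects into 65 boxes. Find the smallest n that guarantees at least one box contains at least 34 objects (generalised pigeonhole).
n = (34 − 1)·65 + 1 = 2146

By the generalised pigeonhole principle, to guarantee some box contains ≥ r objects we need more than (r − 1) · k objects total. Threshold: n = (r − 1) · k + 1. With r = 34 and k = 65: n = 33 · 65 + 1 = 2145 + 1 = 2146. For n = 2145 = 33 · 65, we can put exactly 33 objects in every box, avoiding 34 in any single one — so 2146 is tight.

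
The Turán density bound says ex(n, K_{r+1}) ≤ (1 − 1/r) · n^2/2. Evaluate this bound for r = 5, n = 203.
Turán density bound = (4/5) · 203^2/2 = 82418/5 ≈ 16483.6

Turán's theorem: ex(n, K_{r+1}) is achieved by the complete r-partite Turán graph T(n, r) with parts as balanced as possible, and is at most (1 − 1/r) · n^2/2. For r = 5, n = 203: the density bound is (4/5) · 41209/2 = 82418/5 ≈ 16483.6. The integer-valued extremum is e(T(203, 5)) = 16483, which is strictly less than the density bound 82418/5 since 5 ∤ 203 (the parts of T(203, 5) cannot all be equal).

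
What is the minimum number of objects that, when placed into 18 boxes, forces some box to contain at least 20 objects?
n = (20 − 1)·18 + 1 = 343

By the generalised pigeonhole principle, to guarantee some box contains ≥ r objects we need more than (r − 1) · k objects total. Threshold: n = (r − 1) · k + 1. With r = 20 and k = 18: n = 19 · 18 + 1 = 342 + 1 = 343. For n = 342 = 19 · 18, we can put exactly 19 objects in every box, avoiding 20 in any single one — so 343 is tight.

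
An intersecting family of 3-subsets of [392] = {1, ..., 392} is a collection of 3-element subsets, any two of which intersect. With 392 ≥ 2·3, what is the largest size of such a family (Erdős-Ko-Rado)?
max |F| = C(391, 2) = 76245

Erdős-Ko-Rado (1961): when n ≥ 2k, max |F| = C(n−1, k−1). The bound is attained by the star {A : i ∈ A} for any fixed i ∈ [n]. Here C(392−1, 3−1) = C(391, 2) = 76245.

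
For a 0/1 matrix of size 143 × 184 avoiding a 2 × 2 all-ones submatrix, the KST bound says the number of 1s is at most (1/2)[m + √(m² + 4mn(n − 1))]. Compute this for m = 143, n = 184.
z(143, 184; 2, 2) ≤ (1/2)[143 + √(143² + 4·143·184·183)] = (1/2)[143 + √19280833] = 2266.9973

Kővári–Sós–Turán: let r_1, ..., r_143 be the row sums and z = Σ r_i the total number of 1s. Each pair of columns can share at most one row with both entries 1 (else a 2×2 all-ones block appears), so Σ_i C(r_i, 2) ≤ C(184, 2) = 16836. By convexity Σ_i C(r_i, 2) ≥ 143·C(z/143, 2) = z(z − 143)/(2·143), giving z² − 143z − 143·184·183 ≤ 0 and hence z ≤ (1/2)[143 + √(20449 + 4·4815096)] = (1/2)[143 + √19280833] ≈ (1/2)(143 + 4390.9945) = 2266.9973.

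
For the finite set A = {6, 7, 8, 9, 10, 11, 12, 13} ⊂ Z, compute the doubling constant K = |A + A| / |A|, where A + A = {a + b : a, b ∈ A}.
K = |A + A| / |A| = 15/8

Enumerate A + A = {a + b : a, b ∈ A}. With |A| = 8, there are |A|^2 = 64 ordered sum pairs; collecting distinct values, A + A = {12, 13, 14, 15, 16, 17, 18, 19, 20, 21, 22, 23, 24, 25, 26}, so |A + A| = 15. Thus K = 15/8. Here |A + A| = 2|A| − 1 = 15, the minimum possible — so K = 15/8 is minimal, which holds iff A is an arithmetic progression.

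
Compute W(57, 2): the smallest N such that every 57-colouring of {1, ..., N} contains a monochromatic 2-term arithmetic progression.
W(57, 2) = 57 + 1 = 58

A 2-term AP is any pair of integers, so a monochromatic 2-AP exists iff some colour is used at least twice. With 57 colours, the colouring i ↦ i on {1, ..., 57} uses each colour once, avoiding any monochromatic pair, so W(57, 2) > 57. For {1, ..., 58}, pigeonhole forces two integers of the same colour, which form a monochromatic 2-AP. Hence W(57, 2) = 58.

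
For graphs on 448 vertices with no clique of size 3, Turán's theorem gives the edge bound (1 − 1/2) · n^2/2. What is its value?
Turán density bound = (1/2) · 448^2/2 = 50176

Turán's theorem: ex(n, K_{r+1}) is achieved by the complete r-partite Turán graph T(n, r) with parts as balanced as possible, and is at most (1 − 1/r) · n^2/2. For r = 2, n = 448: the density bound is (1/2) · 200704/2 = 50176. Since 2 ∣ 448, the Turán graph T(448, 2) has parts of equal size 224, and its edge count e(T(448, 2)) = 50176 attains the density bound exactly.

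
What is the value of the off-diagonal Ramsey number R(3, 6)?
R(3, 6) = 18

Lower bound: an explicit 2-colouring of K_{17} (typically a Paley-type or other structured construction) avoids a red K_3 and a blue K_6, showing R(3, 6) > 17.
Upper bound: the simple Erdős–Szekeres recurrence only gives R(3, 6) ≤ 20; the tight bound R(3, 6) ≤ 18 requires a sharper case analysis (or computer search) of 2-colourings of K_{18}.
Hence R(3, 6) = 18.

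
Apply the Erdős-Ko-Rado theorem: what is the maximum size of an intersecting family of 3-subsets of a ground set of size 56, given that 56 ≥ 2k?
max |F| = C(55, 2) = 1485

Erdős-Ko-Rado (1961): when n ≥ 2k, max |F| = C(n−1, k−1). The bound is attained by the star {A : i ∈ A} for any fixed i ∈ [n]. Here C(56−1, 3−1) = C(55, 2) = 1485.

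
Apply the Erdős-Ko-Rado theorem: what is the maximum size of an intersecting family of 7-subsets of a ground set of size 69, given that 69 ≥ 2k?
max |F| = C(68, 6) = 109453344

The Erdős-Ko-Rado theorem states: for n ≥ 2k, an intersecting family of k-subsets of an n-element set has size at most C(n − 1, k − 1), with equality for 'star' families {A ⊆ [n] : |A| = k, i ∈ A} (fix an element i). For n = 69, k = 7: C(68, 6) = 109453344.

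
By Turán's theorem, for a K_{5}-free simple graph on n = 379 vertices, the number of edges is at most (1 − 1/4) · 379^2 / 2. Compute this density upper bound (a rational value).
Turán density bound = (3/4) · 379^2/2 = 430923/8 ≈ 53865.375

Turán's theorem: ex(n, K_{r+1}) is achieved by the complete r-partite Turán graph T(n, r) with parts as balanced as possible, and is at most (1 − 1/r) · n^2/2. For r = 4, n = 379: the density bound is (3/4) · 143641/2 = 430923/8 ≈ 53865.375. The integer-valued extremum is e(T(379, 4)) = 53865, which is strictly less than the density bound 430923/8 since 4 ∤ 379 (the parts of T(379, 4) cannot all be equal).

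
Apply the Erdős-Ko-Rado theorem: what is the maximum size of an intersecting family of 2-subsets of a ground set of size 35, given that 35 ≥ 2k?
max |F| = C(34, 1) = 34

Erdős-Ko-Rado (1961): when n ≥ 2k, max |F| = C(n−1, k−1). The bound is attained by the star {A : i ∈ A} for any fixed i ∈ [n]. Here C(35−1, 2−1) = C(34, 1) = 34.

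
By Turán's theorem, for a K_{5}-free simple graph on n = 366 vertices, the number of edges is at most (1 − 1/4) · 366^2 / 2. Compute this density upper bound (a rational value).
Turán density bound = (3/4) · 366^2/2 = 100467/2 ≈ 50233.5

Turán's theorem: ex(n, K_{r+1}) is achieved by the complete r-partite Turán graph T(n, r) with parts as balanced as possible, and is at most (1 − 1/r) · n^2/2. For r = 4, n = 366: the density bound is (3/4) · 133956/2 = 100467/2 ≈ 50233.5. The integer-valued extremum is e(T(366, 4)) = 50233, which is strictly less than the density bound 100467/2 since 4 ∤ 366 (the parts of T(366, 4) cannot all be equal).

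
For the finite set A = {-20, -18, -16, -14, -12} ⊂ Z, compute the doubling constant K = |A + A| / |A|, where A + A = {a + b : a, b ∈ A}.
K = |A + A| / |A| = 9/5

Enumerate A + A = {a + b : a, b ∈ A}. With |A| = 5, there are |A|^2 = 25 ordered sum pairs; collecting distinct values, A + A = {-40, -38, -36, -34, -32, -30, -28, -26, -24}, so |A + A| = 9. Thus K = 9/5. Here |A + A| = 2|A| − 1 = 9, the minimum possible — so K = 9/5 is minimal, which holds iff A is an arithmetic progression.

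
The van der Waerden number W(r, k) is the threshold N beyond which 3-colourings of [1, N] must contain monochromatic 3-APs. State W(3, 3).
W(3, 3) = 27

W(3, 3) = 27. The lower bound W(3, 3) > 26 comes from an explicit good 3-colouring of [1, 26]; the upper bound W(3, 3) ≤ 27 was verified by exhaustive search over 3-colourings of [1, 27].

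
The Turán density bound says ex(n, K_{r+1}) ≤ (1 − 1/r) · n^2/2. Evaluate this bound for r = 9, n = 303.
Turán density bound = (8/9) · 303^2/2 = 40804

Turán's theorem: ex(n, K_{r+1}) is achieved by the complete r-partite Turán graph T(n, r) with parts as balanced as possible, and is at most (1 − 1/r) · n^2/2. For r = 9, n = 303: the density bound is (8/9) · 91809/2 = 40804. The integer-valued extremum is e(T(303, 9)) = 40803, which is strictly less than the density bound 40804 since 9 ∤ 303 (the parts of T(303, 9) cannot all be equal).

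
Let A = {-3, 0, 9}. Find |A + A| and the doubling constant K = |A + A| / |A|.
K = |A + A| / |A| = 6/3 = 2

Enumerate A + A = {a + b : a, b ∈ A}. With |A| = 3, there are |A|^2 = 9 ordered sum pairs; collecting distinct values, A + A = {-6, -3, 0, 6, 9, 18}, so |A + A| = 6. Thus K = 6/3 = 2. For comparison, the minimum possible |A + A| over all 3-element sets is 2·3 − 1 = 5 (so min K = 5/3), attained only by arithmetic progressions.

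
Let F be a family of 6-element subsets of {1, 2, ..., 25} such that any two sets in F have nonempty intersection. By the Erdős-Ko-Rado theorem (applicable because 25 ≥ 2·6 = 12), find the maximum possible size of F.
max |F| = C(24, 5) = 42504

The Erdős-Ko-Rado theorem states: for n ≥ 2k, an intersecting family of k-subsets of an n-element set has size at most C(n − 1, k − 1), with equality for 'star' families {A ⊆ [n] : |A| = k, i ∈ A} (fix an element i). For n = 25, k = 6: C(24, 5) = 42504.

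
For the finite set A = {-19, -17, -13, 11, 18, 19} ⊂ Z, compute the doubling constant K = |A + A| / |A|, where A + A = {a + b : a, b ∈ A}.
K = |A + A| / |A| = 21/6 = 7/2

Enumerate A + A = {a + b : a, b ∈ A}. With |A| = 6, there are |A|^2 = 36 ordered sum pairs; collecting distinct values, A + A = {-38, -36, -34, -32, -30, -26, -8, -6, -2, -1, 0, 1, 2, 5, 6, 22, 29, 30, 36, 37, 38}, so |A + A| = 21. Thus K = 21/6 = 7/2. For comparison, the minimum possible |A + A| over all 6-element sets is 2·6 − 1 = 11 (so min K = 11/6), attained only by arithmetic progressions.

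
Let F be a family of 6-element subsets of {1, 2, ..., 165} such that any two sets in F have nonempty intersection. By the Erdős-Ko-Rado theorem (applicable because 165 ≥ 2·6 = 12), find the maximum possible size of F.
max |F| = C(164, 5) = 929632032

Erdős-Ko-Rado (1961): when n ≥ 2k, max |F| = C(n−1, k−1). The bound is attained by the star {A : i ∈ A} for any fixed i ∈ [n]. Here C(165−1, 6−1) = C(164, 5) = 929632032.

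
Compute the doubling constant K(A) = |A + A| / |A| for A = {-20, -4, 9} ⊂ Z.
K = |A + A| / |A| = 6/3 = 2

Enumerate A + A = {a + b : a, b ∈ A}. With |A| = 3, there are |A|^2 = 9 ordered sum pairs; collecting distinct values, A + A = {-40, -24, -11, -8, 5, 18}, so |A + A| = 6. Thus K = 6/3 = 2. For comparison, the minimum possible |A + A| over all 3-element sets is 2·3 − 1 = 5 (so min K = 5/3), attained only by arithmetic progressions.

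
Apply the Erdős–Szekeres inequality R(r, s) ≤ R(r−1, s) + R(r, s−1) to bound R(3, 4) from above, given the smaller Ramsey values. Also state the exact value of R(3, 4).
R(3, 4) ≤ R(2, 4) + R(3, 3) = 4 + 6 = 10; exact value R(3, 4) = 9.

The Erdős–Szekeres recurrence R(r, s) ≤ R(r−1, s) + R(r, s−1) applied to (r, s) = (3, 4) gives
  R(3, 4) ≤ R(2, 4) + R(3, 3) = 4 + 6 = 10.
(Recall R(2, k) = k and R is symmetric.) The recurrence is not tight here (it gives 10, but the exact value is R(3, 4) = 9); the tight upper bound requires a sharper argument than the simple recurrence, combined with a lower-bound construction on K_{8}.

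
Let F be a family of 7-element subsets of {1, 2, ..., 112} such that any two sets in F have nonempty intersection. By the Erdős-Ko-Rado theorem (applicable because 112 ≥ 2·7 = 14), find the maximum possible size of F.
max |F| = C(111, 6) = 2264243157

The Erdős-Ko-Rado theorem states: for n ≥ 2k, an intersecting family of k-subsets of an n-element set has size at most C(n − 1, k − 1), with equality for 'star' families {A ⊆ [n] : |A| = k, i ∈ A} (fix an element i). For n = 112, k = 7: C(111, 6) = 2264243157.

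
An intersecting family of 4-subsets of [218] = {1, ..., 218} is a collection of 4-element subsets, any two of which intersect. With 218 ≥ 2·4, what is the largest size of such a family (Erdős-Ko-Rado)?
max |F| = C(217, 3) = 1679580

The Erdős-Ko-Rado theorem states: for n ≥ 2k, an intersecting family of k-subsets of an n-element set has size at most C(n − 1, k − 1), with equality for 'star' families {A ⊆ [n] : |A| = k, i ∈ A} (fix an element i). For n = 218, k = 4: C(217, 3) = 1679580.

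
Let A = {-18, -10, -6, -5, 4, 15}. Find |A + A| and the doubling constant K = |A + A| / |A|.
K = |A + A| / |A| = 21/6 = 7/2

Enumerate A + A = {a + b : a, b ∈ A}. With |A| = 6, there are |A|^2 = 36 ordered sum pairs; collecting distinct values, A + A = {-36, -28, -24, -23, -20, -16, -15, -14, -12, -11, -10, -6, -3, -2, -1, 5, 8, 9, 10, 19, 30}, so |A + A| = 21. Thus K = 21/6 = 7/2. For comparison, the minimum possible |A + A| over all 6-element sets is 2·6 − 1 = 11 (so min K = 11/6), attained only by arithmetic progressions.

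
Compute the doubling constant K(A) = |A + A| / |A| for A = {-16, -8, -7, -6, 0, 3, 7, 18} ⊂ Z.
K = |A + A| / |A| = 31/8

Enumerate A + A = {a + b : a, b ∈ A}. With |A| = 8, there are |A|^2 = 64 ordered sum pairs; collecting distinct values, A + A = {-32, -24, -23, -22, -16, -15, -14, -13, -12, -9, -8, -7, -6, -5, -4, -3, -1, 0, 1, 2, 3, 6, 7, 10, 11, 12, 14, 18, 21, 25, 36}, so |A + A| = 31. Thus K = 31/8. For comparison, the minimum possible |A + A| over all 8-element sets is 2·8 − 1 = 15 (so min K = 15/8), attained only by arithmetic progressions.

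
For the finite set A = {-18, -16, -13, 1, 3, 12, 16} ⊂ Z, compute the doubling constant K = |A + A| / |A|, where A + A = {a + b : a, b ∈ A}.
K = |A + A| / |A| = 27/7

Enumerate A + A = {a + b : a, b ∈ A}. With |A| = 7, there are |A|^2 = 49 ordered sum pairs; collecting distinct values, A + A = {-36, -34, -32, -31, -29, -26, -17, -15, -13, -12, -10, -6, -4, -2, -1, 0, 2, 3, 4, 6, 13, 15, 17, 19, 24, 28, 32}, so |A + A| = 27. Thus K = 27/7. For comparison, the minimum possible |A + A| over all 7-element sets is 2·7 − 1 = 13 (so min K = 13/7), attained only by arithmetic progressions.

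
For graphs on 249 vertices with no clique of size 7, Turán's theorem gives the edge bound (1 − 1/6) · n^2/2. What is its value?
Turán density bound = (5/6) · 249^2/2 = 103335/4 ≈ 25833.75

Turán's theorem: ex(n, K_{r+1}) is achieved by the complete r-partite Turán graph T(n, r) with parts as balanced as possible, and is at most (1 − 1/r) · n^2/2. For r = 6, n = 249: the density bound is (5/6) · 62001/2 = 103335/4 ≈ 25833.75. The integer-valued extremum is e(T(249, 6)) = 25833, which is strictly less than the density bound 103335/4 since 6 ∤ 249 (the parts of T(249, 6) cannot all be equal).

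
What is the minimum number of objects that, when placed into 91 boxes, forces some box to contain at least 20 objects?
n = (20 − 1)·91 + 1 = 1730

By the generalised pigeonhole principle, to guarantee some box contains ≥ r objects we need more than (r − 1) · k objects total. Threshold: n = (r − 1) · k + 1. With r = 20 and k = 91: n = 19 · 91 + 1 = 1729 + 1 = 1730. For n = 1729 = 19 · 91, we can put exactly 19 objects in every box, avoiding 20 in any single one — so 1730 is tight.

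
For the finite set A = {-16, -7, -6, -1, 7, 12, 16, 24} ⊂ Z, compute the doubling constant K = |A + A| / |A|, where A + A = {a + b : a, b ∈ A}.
K = |A + A| / |A| = 33/8

Enumerate A + A = {a + b : a, b ∈ A}. With |A| = 8, there are |A|^2 = 64 ordered sum pairs; collecting distinct values, A + A = {-32, -23, -22, -17, -14, -13, -12, -9, -8, -7, -4, -2, 0, 1, 5, 6, 8, 9, 10, 11, 14, 15, 17, 18, 19, 23, 24, 28, 31, 32, 36, 40, 48}, so |A + A| = 33. Thus K = 33/8. For comparison, the minimum possible |A + A| over all 8-element sets is 2·8 − 1 = 15 (so min K = 15/8), attained only by arithmetic progressions.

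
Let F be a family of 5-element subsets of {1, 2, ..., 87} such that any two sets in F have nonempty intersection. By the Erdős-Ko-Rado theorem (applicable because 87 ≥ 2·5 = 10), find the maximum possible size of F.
max |F| = C(86, 4) = 2123555

The Erdős-Ko-Rado theorem states: for n ≥ 2k, an intersecting family of k-subsets of an n-element set has size at most C(n − 1, k − 1), with equality for 'star' families {A ⊆ [n] : |A| = k, i ∈ A} (fix an element i). For n = 87, k = 5: C(86, 4) = 2123555.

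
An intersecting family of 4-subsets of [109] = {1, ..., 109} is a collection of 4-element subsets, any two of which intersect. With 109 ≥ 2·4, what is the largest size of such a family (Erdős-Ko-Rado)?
max |F| = C(108, 3) = 204156

Erdős-Ko-Rado (1961): when n ≥ 2k, max |F| = C(n−1, k−1). The bound is attained by the star {A : i ∈ A} for any fixed i ∈ [n]. Here C(109−1, 4−1) = C(108, 3) = 204156.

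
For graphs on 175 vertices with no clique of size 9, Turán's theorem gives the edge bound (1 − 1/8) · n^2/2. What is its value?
Turán density bound = (7/8) · 175^2/2 = 214375/16 ≈ 13398.4375

Turán's theorem: ex(n, K_{r+1}) is achieved by the complete r-partite Turán graph T(n, r) with parts as balanced as possible, and is at most (1 − 1/r) · n^2/2. For r = 8, n = 175: the density bound is (7/8) · 30625/2 = 214375/16 ≈ 13398.4375. The integer-valued extremum is e(T(175, 8)) = 13398, which is strictly less than the density bound 214375/16 since 8 ∤ 175 (the parts of T(175, 8) cannot all be equal).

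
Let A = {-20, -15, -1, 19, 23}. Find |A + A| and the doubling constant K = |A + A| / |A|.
K = |A + A| / |A| = 15/5 = 3

Enumerate A + A = {a + b : a, b ∈ A}. With |A| = 5, there are |A|^2 = 25 ordered sum pairs; collecting distinct values, A + A = {-40, -35, -30, -21, -16, -2, -1, 3, 4, 8, 18, 22, 38, 42, 46}, so |A + A| = 15. Thus K = 15/5 = 3. For comparison, the minimum possible |A + A| over all 5-element sets is 2·5 − 1 = 9 (so min K = 9/5), attained only by arithmetic progressions.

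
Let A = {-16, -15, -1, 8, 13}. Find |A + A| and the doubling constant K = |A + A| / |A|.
K = |A + A| / |A| = 14/5

Enumerate A + A = {a + b : a, b ∈ A}. With |A| = 5, there are |A|^2 = 25 ordered sum pairs; collecting distinct values, A + A = {-32, -31, -30, -17, -16, -8, -7, -3, -2, 7, 12, 16, 21, 26}, so |A + A| = 14. Thus K = 14/5. For comparison, the minimum possible |A + A| over all 5-element sets is 2·5 − 1 = 9 (so min K = 9/5), attained only by arithmetic progressions.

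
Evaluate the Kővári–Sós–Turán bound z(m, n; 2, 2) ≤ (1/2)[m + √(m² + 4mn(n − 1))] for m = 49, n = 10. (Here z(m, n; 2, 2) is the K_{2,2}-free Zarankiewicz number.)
z(49, 10; 2, 2) ≤ (1/2)[49 + √(49² + 4·49·10·9)] = (1/2)[49 + √20041] = 95.2831

Kővári–Sós–Turán: let r_1, ..., r_49 be the row sums and z = Σ r_i the total number of 1s. Each pair of columns can share at most one row with both entries 1 (else a 2×2 all-ones block appears), so Σ_i C(r_i, 2) ≤ C(10, 2) = 45. By convexity Σ_i C(r_i, 2) ≥ 49·C(z/49, 2) = z(z − 49)/(2·49), giving z² − 49z − 49·10·9 ≤ 0 and hence z ≤ (1/2)[49 + √(2401 + 4·4410)] = (1/2)[49 + √20041] ≈ (1/2)(49 + 141.5662) = 95.2831.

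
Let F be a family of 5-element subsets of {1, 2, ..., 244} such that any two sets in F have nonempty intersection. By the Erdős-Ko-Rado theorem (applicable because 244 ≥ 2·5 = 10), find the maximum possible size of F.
max |F| = C(243, 4) = 141722460

Erdős-Ko-Rado (1961): when n ≥ 2k, max |F| = C(n−1, k−1). The bound is attained by the star {A : i ∈ A} for any fixed i ∈ [n]. Here C(244−1, 5−1) = C(243, 4) = 141722460.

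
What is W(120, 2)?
W(120, 2) = 120 + 1 = 121

A 2-term AP is any pair of integers, so a monochromatic 2-AP exists iff some colour is used at least twice. With 120 colours, the colouring i ↦ i on {1, ..., 120} uses each colour once, avoiding any monochromatic pair, so W(120, 2) > 120. For {1, ..., 121}, pigeonhole forces two integers of the same colour, which form a monochromatic 2-AP. Hence W(120, 2) = 121.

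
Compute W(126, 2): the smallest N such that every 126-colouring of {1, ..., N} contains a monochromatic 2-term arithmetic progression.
W(126, 2) = 126 + 1 = 127

A 2-term AP is any pair of integers, so a monochromatic 2-AP exists iff some colour is used at least twice. With 126 colours, the colouring i ↦ i on {1, ..., 126} uses each colour once, avoiding any monochromatic pair, so W(126, 2) > 126. For {1, ..., 127}, pigeonhole forces two integers of the same colour, which form a monochromatic 2-AP. Hence W(126, 2) = 127.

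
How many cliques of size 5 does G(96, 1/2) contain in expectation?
E[# K_5] = C(96, 5) · (1/2)^C(5, 2) = 61124064 / 2^10 = 1910127/32 = 59691.46875

For each 5-subset S of vertices (there are C(96, 5) = 61124064 such S), let X_S = 1 if S induces a K_5 (all C(5, 2) = 10 edges present). Then P(X_S = 1) = (1/2)^10 = 1/1024. By linearity of expectation, E[# K_5] = C(96, 5) · (1/2)^10 = 61124064 / 1024 = 1910127/32 = 59691.46875.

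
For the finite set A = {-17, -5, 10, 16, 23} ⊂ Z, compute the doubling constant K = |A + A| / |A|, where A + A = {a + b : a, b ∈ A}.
K = |A + A| / |A| = 15/5 = 3

Enumerate A + A = {a + b : a, b ∈ A}. With |A| = 5, there are |A|^2 = 25 ordered sum pairs; collecting distinct values, A + A = {-34, -22, -10, -7, -1, 5, 6, 11, 18, 20, 26, 32, 33, 39, 46}, so |A + A| = 15. Thus K = 15/5 = 3. For comparison, the minimum possible |A + A| over all 5-element sets is 2·5 − 1 = 9 (so min K = 9/5), attained only by arithmetic progressions.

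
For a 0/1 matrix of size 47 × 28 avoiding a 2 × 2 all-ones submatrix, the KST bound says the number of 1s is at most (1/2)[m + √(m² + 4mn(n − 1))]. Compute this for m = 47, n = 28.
z(47, 28; 2, 2) ≤ (1/2)[47 + √(47² + 4·47·28·27)] = (1/2)[47 + √144337] = 213.4585

Kővári–Sós–Turán: let r_1, ..., r_47 be the row sums and z = Σ r_i the total number of 1s. Each pair of columns can share at most one row with both entries 1 (else a 2×2 all-ones block appears), so Σ_i C(r_i, 2) ≤ C(28, 2) = 378. By convexity Σ_i C(r_i, 2) ≥ 47·C(z/47, 2) = z(z − 47)/(2·47), giving z² − 47z − 47·28·27 ≤ 0 and hence z ≤ (1/2)[47 + √(2209 + 4·35532)] = (1/2)[47 + √144337] ≈ (1/2)(47 + 379.9171) = 213.4585.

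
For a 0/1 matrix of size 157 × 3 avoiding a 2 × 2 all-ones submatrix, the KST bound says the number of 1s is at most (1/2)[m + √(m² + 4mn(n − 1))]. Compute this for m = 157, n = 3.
z(157, 3; 2, 2) ≤ (1/2)[157 + √(157² + 4·157·3·2)] = (1/2)[157 + √28417] = 162.7867

Kővári–Sós–Turán: let r_1, ..., r_157 be the row sums and z = Σ r_i the total number of 1s. Each pair of columns can share at most one row with both entries 1 (else a 2×2 all-ones block appears), so Σ_i C(r_i, 2) ≤ C(3, 2) = 3. By convexity Σ_i C(r_i, 2) ≥ 157·C(z/157, 2) = z(z − 157)/(2·157), giving z² − 157z − 157·3·2 ≤ 0 and hence z ≤ (1/2)[157 + √(24649 + 4·942)] = (1/2)[157 + √28417] ≈ (1/2)(157 + 168.5734) = 162.7867.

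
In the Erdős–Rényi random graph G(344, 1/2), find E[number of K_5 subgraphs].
E[# K_5] = C(344, 5) · (1/2)^C(5, 2) = 38987978568 / 2^10 = 4873497321/128 = 38074197.8203125

For each 5-subset S of vertices (there are C(344, 5) = 38987978568 such S), let X_S = 1 if S induces a K_5 (all C(5, 2) = 10 edges present). Then P(X_S = 1) = (1/2)^10 = 1/1024. By linearity of expectation, E[# K_5] = C(344, 5) · (1/2)^10 = 38987978568 / 1024 = 4873497321/128 = 38074197.8203125.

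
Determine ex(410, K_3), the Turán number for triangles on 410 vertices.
ex(410, K_3) = ⌊410^2/4⌋ = 42025

Mantel (1907): a triangle-free graph on n vertices has at most ⌊n^2/4⌋ edges, with equality for the complete bipartite graph K_{⌊n/2⌋, ⌈n/2⌉}. For n = 410: ⌊410^2/4⌋ = ⌊168100/4⌋ = 42025. The extremal graph is K_{205, 205}, which has 205·205 = 42025 edges.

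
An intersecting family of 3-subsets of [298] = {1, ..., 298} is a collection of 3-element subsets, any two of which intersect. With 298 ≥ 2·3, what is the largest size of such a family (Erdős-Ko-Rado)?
max |F| = C(297, 2) = 43956

The Erdős-Ko-Rado theorem states: for n ≥ 2k, an intersecting family of k-subsets of an n-element set has size at most C(n − 1, k − 1), with equality for 'star' families {A ⊆ [n] : |A| = k, i ∈ A} (fix an element i). For n = 298, k = 3: C(297, 2) = 43956.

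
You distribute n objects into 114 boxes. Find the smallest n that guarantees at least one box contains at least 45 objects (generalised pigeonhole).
n = (45 − 1)·114 + 1 = 5017

By the generalised pigeonhole principle, to guarantee some box contains ≥ r objects we need more than (r − 1) · k objects total. Threshold: n = (r − 1) · k + 1. With r = 45 and k = 114: n = 44 · 114 + 1 = 5016 + 1 = 5017. For n = 5016 = 44 · 114, we can put exactly 44 objects in every box, avoiding 45 in any single one — so 5017 is tight.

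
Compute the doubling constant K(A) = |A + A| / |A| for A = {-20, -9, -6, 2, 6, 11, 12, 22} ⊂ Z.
K = |A + A| / |A| = 32/8 = 4

Enumerate A + A = {a + b : a, b ∈ A}. With |A| = 8, there are |A|^2 = 64 ordered sum pairs; collecting distinct values, A + A = {-40, -29, -26, -18, -15, -14, -12, -9, -8, -7, -4, -3, 0, 2, 3, 4, 5, 6, 8, 12, 13, 14, 16, 17, 18, 22, 23, 24, 28, 33, 34, 44}, so |A + A| = 32. Thus K = 32/8 = 4. For comparison, the minimum possible |A + A| over all 8-element sets is 2·8 − 1 = 15 (so min K = 15/8), attained only by arithmetic progressions.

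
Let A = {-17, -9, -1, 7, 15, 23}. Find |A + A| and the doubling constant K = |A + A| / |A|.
K = |A + A| / |A| = 11/6

Enumerate A + A = {a + b : a, b ∈ A}. With |A| = 6, there are |A|^2 = 36 ordered sum pairs; collecting distinct values, A + A = {-34, -26, -18, -10, -2, 6, 14, 22, 30, 38, 46}, so |A + A| = 11. Thus K = 11/6. Here |A + A| = 2|A| − 1 = 11, the minimum possible — so K = 11/6 is minimal, which holds iff A is an arithmetic progression.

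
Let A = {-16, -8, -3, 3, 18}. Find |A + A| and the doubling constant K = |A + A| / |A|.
K = |A + A| / |A| = 15/5 = 3

Enumerate A + A = {a + b : a, b ∈ A}. With |A| = 5, there are |A|^2 = 25 ordered sum pairs; collecting distinct values, A + A = {-32, -24, -19, -16, -13, -11, -6, -5, 0, 2, 6, 10, 15, 21, 36}, so |A + A| = 15. Thus K = 15/5 = 3. For comparison, the minimum possible |A + A| over all 5-element sets is 2·5 − 1 = 9 (so min K = 9/5), attained only by arithmetic progressions.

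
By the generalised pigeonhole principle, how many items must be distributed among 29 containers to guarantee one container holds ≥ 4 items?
n = (4 − 1)·29 + 1 = 88

By the generalised pigeonhole principle, to guarantee some box contains ≥ r objects we need more than (r − 1) · k objects total. Threshold: n = (r − 1) · k + 1. With r = 4 and k = 29: n = 3 · 29 + 1 = 87 + 1 = 88. For n = 87 = 3 · 29, we can put exactly 3 objects in every box, avoiding 4 in any single one — so 88 is tight.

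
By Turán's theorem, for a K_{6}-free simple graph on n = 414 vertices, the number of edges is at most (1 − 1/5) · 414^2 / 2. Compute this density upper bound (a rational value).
Turán density bound = (4/5) · 414^2/2 = 342792/5 ≈ 68558.4

Turán's theorem: ex(n, K_{r+1}) is achieved by the complete r-partite Turán graph T(n, r) with parts as balanced as possible, and is at most (1 − 1/r) · n^2/2. For r = 5, n = 414: the density bound is (4/5) · 171396/2 = 342792/5 ≈ 68558.4. The integer-valued extremum is e(T(414, 5)) = 68558, which is strictly less than the density bound 342792/5 since 5 ∤ 414 (the parts of T(414, 5) cannot all be equal).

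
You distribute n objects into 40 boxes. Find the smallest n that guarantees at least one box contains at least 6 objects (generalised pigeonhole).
n = (6 − 1)·40 + 1 = 201

By the generalised pigeonhole principle, to guarantee some box contains ≥ r objects we need more than (r − 1) · k objects total. Threshold: n = (r − 1) · k + 1. With r = 6 and k = 40: n = 5 · 40 + 1 = 200 + 1 = 201. For n = 200 = 5 · 40, we can put exactly 5 objects in every box, avoiding 6 in any single one — so 201 is tight.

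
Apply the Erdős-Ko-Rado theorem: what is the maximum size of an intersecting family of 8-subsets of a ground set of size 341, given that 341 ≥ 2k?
max |F| = C(340, 7) = 97932136940560

The Erdős-Ko-Rado theorem states: for n ≥ 2k, an intersecting family of k-subsets of an n-element set has size at most C(n − 1, k − 1), with equality for 'star' families {A ⊆ [n] : |A| = k, i ∈ A} (fix an element i). For n = 341, k = 8: C(340, 7) = 97932136940560.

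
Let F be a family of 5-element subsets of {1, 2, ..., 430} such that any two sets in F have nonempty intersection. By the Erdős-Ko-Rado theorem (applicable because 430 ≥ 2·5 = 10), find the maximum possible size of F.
max |F| = C(429, 4) = 1391641251

The Erdős-Ko-Rado theorem states: for n ≥ 2k, an intersecting family of k-subsets of an n-element set has size at most C(n − 1, k − 1), with equality for 'star' families {A ⊆ [n] : |A| = k, i ∈ A} (fix an element i). For n = 430, k = 5: C(429, 4) = 1391641251.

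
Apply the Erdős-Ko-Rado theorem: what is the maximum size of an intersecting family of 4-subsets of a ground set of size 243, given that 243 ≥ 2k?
max |F| = C(242, 3) = 2332880

The Erdős-Ko-Rado theorem states: for n ≥ 2k, an intersecting family of k-subsets of an n-element set has size at most C(n − 1, k − 1), with equality for 'star' families {A ⊆ [n] : |A| = k, i ∈ A} (fix an element i). For n = 243, k = 4: C(242, 3) = 2332880.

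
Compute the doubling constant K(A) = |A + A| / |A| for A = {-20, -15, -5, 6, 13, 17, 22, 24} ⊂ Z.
K = |A + A| / |A| = 32/8 = 4

Enumerate A + A = {a + b : a, b ∈ A}. With |A| = 8, there are |A|^2 = 64 ordered sum pairs; collecting distinct values, A + A = {-40, -35, -30, -25, -20, -14, -10, -9, -7, -3, -2, 1, 2, 4, 7, 8, 9, 12, 17, 19, 23, 26, 28, 30, 34, 35, 37, 39, 41, 44, 46, 48}, so |A + A| = 32. Thus K = 32/8 = 4. For comparison, the minimum possible |A + A| over all 8-element sets is 2·8 − 1 = 15 (so min K = 15/8), attained only by arithmetic progressions.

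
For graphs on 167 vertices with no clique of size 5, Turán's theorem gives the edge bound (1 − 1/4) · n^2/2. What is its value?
Turán density bound = (3/4) · 167^2/2 = 83667/8 ≈ 10458.375

Turán's theorem: ex(n, K_{r+1}) is achieved by the complete r-partite Turán graph T(n, r) with parts as balanced as possible, and is at most (1 − 1/r) · n^2/2. For r = 4, n = 167: the density bound is (3/4) · 27889/2 = 83667/8 ≈ 10458.375. The integer-valued extremum is e(T(167, 4)) = 10458, which is strictly less than the density bound 83667/8 since 4 ∤ 167 (the parts of T(167, 4) cannot all be equal).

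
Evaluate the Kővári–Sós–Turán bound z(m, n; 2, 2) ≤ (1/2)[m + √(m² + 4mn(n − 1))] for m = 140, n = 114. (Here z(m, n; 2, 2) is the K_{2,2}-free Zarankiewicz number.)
z(140, 114; 2, 2) ≤ (1/2)[140 + √(140² + 4·140·114·113)] = (1/2)[140 + √7233520] = 1414.7602

Kővári–Sós–Turán: let r_1, ..., r_140 be the row sums and z = Σ r_i the total number of 1s. Each pair of columns can share at most one row with both entries 1 (else a 2×2 all-ones block appears), so Σ_i C(r_i, 2) ≤ C(114, 2) = 6441. By convexity Σ_i C(r_i, 2) ≥ 140·C(z/140, 2) = z(z − 140)/(2·140), giving z² − 140z − 140·114·113 ≤ 0 and hence z ≤ (1/2)[140 + √(19600 + 4·1803480)] = (1/2)[140 + √7233520] ≈ (1/2)(140 + 2689.5204) = 1414.7602.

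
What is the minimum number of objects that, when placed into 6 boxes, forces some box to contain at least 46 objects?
n = (46 − 1)·6 + 1 = 271

By the generalised pigeonhole principle, to guarantee some box contains ≥ r objects we need more than (r − 1) · k objects total. Threshold: n = (r − 1) · k + 1. With r = 46 and k = 6: n = 45 · 6 + 1 = 270 + 1 = 271. For n = 270 = 45 · 6, we can put exactly 45 objects in every box, avoiding 46 in any single one — so 271 is tight.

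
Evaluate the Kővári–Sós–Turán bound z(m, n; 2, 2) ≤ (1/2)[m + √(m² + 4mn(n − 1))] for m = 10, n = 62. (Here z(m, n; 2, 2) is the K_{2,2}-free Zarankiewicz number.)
z(10, 62; 2, 2) ≤ (1/2)[10 + √(10² + 4·10·62·61)] = (1/2)[10 + √151380] = 199.5379

Kővári–Sós–Turán: let r_1, ..., r_10 be the row sums and z = Σ r_i the total number of 1s. Each pair of columns can share at most one row with both entries 1 (else a 2×2 all-ones block appears), so Σ_i C(r_i, 2) ≤ C(62, 2) = 1891. By convexity Σ_i C(r_i, 2) ≥ 10·C(z/10, 2) = z(z − 10)/(2·10), giving z² − 10z − 10·62·61 ≤ 0 and hence z ≤ (1/2)[10 + √(100 + 4·37820)] = (1/2)[10 + √151380] ≈ (1/2)(10 + 389.0758) = 199.5379.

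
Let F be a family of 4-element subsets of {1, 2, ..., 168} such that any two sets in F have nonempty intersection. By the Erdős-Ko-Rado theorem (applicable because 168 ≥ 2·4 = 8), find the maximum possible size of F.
max |F| = C(167, 3) = 762355

Erdős-Ko-Rado (1961): when n ≥ 2k, max |F| = C(n−1, k−1). The bound is attained by the star {A : i ∈ A} for any fixed i ∈ [n]. Here C(168−1, 4−1) = C(167, 3) = 762355.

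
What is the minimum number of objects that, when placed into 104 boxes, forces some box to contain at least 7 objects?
n = (7 − 1)·104 + 1 = 625

By the generalised pigeonhole principle, to guarantee some box contains ≥ r objects we need more than (r − 1) · k objects total. Threshold: n = (r − 1) · k + 1. With r = 7 and k = 104: n = 6 · 104 + 1 = 624 + 1 = 625. For n = 624 = 6 · 104, we can put exactly 6 objects in every box, avoiding 7 in any single one — so 625 is tight.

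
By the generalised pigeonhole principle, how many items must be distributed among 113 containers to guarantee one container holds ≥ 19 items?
n = (19 − 1)·113 + 1 = 2035

By the generalised pigeonhole principle, to guarantee some box contains ≥ r objects we need more than (r − 1) · k objects total. Threshold: n = (r − 1) · k + 1. With r = 19 and k = 113: n = 18 · 113 + 1 = 2034 + 1 = 2035. For n = 2034 = 18 · 113, we can put exactly 18 objects in every box, avoiding 19 in any single one — so 2035 is tight.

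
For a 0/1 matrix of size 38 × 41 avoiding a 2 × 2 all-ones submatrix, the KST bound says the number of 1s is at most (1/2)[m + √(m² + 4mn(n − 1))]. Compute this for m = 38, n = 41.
z(38, 41; 2, 2) ≤ (1/2)[38 + √(38² + 4·38·41·40)] = (1/2)[38 + √250724] = 269.3617

Kővári–Sós–Turán: let r_1, ..., r_38 be the row sums and z = Σ r_i the total number of 1s. Each pair of columns can share at most one row with both entries 1 (else a 2×2 all-ones block appears), so Σ_i C(r_i, 2) ≤ C(41, 2) = 820. By convexity Σ_i C(r_i, 2) ≥ 38·C(z/38, 2) = z(z − 38)/(2·38), giving z² − 38z − 38·41·40 ≤ 0 and hence z ≤ (1/2)[38 + √(1444 + 4·62320)] = (1/2)[38 + √250724] ≈ (1/2)(38 + 500.7235) = 269.3617.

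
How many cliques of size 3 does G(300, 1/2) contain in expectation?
E[# K_3] = C(300, 3) · (1/2)^C(3, 2) = 4455100 / 2^3 = 1113775/2 = 556887.5

For each 3-subset S of vertices (there are C(300, 3) = 4455100 such S), let X_S = 1 if S induces a K_3 (all C(3, 2) = 3 edges present). Then P(X_S = 1) = (1/2)^3 = 1/8. By linearity of expectation, E[# K_3] = C(300, 3) · (1/2)^3 = 4455100 / 8 = 1113775/2 = 556887.5.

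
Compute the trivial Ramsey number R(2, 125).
R(2, 125) = 125

R(2, k) = k for all k ≥ 2: in a 2-colouring of K_k, either some edge is red (a red K_2) or all edges are blue (a blue K_k). And K_{124} coloured all-blue has no blue K_125, so R(2, 125) > 124. Hence R(2, 125) = 125.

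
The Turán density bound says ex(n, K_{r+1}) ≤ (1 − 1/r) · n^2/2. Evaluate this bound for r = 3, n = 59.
Turán density bound = (2/3) · 59^2/2 = 3481/3 ≈ 1160.3333

Turán's theorem: ex(n, K_{r+1}) is achieved by the complete r-partite Turán graph T(n, r) with parts as balanced as possible, and is at most (1 − 1/r) · n^2/2. For r = 3, n = 59: the density bound is (2/3) · 3481/2 = 3481/3 ≈ 1160.3333. The integer-valued extremum is e(T(59, 3)) = 1160, which is strictly less than the density bound 3481/3 since 3 ∤ 59 (the parts of T(59, 3) cannot all be equal).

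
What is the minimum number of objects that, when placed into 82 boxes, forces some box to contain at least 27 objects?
n = (27 − 1)·82 + 1 = 2133

By the generalised pigeonhole principle, to guarantee some box contains ≥ r objects we need more than (r − 1) · k objects total. Threshold: n = (r − 1) · k + 1. With r = 27 and k = 82: n = 26 · 82 + 1 = 2132 + 1 = 2133. For n = 2132 = 26 · 82, we can put exactly 26 objects in every box, avoiding 27 in any single one — so 2133 is tight.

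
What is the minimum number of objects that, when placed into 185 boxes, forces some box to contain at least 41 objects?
n = (41 − 1)·185 + 1 = 7401

By the generalised pigeonhole principle, to guarantee some box contains ≥ r objects we need more than (r − 1) · k objects total. Threshold: n = (r − 1) · k + 1. With r = 41 and k = 185: n = 40 · 185 + 1 = 7400 + 1 = 7401. For n = 7400 = 40 · 185, we can put exactly 40 objects in every box, avoiding 41 in any single one — so 7401 is tight.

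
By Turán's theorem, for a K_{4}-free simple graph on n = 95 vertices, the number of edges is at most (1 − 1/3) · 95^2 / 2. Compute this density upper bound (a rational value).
Turán density bound = (2/3) · 95^2/2 = 9025/3 ≈ 3008.3333

Turán's theorem: ex(n, K_{r+1}) is achieved by the complete r-partite Turán graph T(n, r) with parts as balanced as possible, and is at most (1 − 1/r) · n^2/2. For r = 3, n = 95: the density bound is (2/3) · 9025/2 = 9025/3 ≈ 3008.3333. The integer-valued extremum is e(T(95, 3)) = 3008, which is strictly less than the density bound 9025/3 since 3 ∤ 95 (the parts of T(95, 3) cannot all be equal).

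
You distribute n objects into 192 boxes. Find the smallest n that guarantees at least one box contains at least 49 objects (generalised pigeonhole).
n = (49 − 1)·192 + 1 = 9217

By the generalised pigeonhole principle, to guarantee some box contains ≥ r objects we need more than (r − 1) · k objects total. Threshold: n = (r − 1) · k + 1. With r = 49 and k = 192: n = 48 · 192 + 1 = 9216 + 1 = 9217. For n = 9216 = 48 · 192, we can put exactly 48 objects in every box, avoiding 49 in any single one — so 9217 is tight.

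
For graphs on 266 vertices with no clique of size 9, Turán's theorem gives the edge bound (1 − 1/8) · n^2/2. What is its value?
Turán density bound = (7/8) · 266^2/2 = 123823/4 ≈ 30955.75

Turán's theorem: ex(n, K_{r+1}) is achieved by the complete r-partite Turán graph T(n, r) with parts as balanced as possible, and is at most (1 − 1/r) · n^2/2. For r = 8, n = 266: the density bound is (7/8) · 70756/2 = 123823/4 ≈ 30955.75. The integer-valued extremum is e(T(266, 8)) = 30955, which is strictly less than the density bound 123823/4 since 8 ∤ 266 (the parts of T(266, 8) cannot all be equal).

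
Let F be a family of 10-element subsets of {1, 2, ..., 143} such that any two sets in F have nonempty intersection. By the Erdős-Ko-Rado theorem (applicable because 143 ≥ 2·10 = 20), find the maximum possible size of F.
max |F| = C(142, 9) = 49941822741810

Erdős-Ko-Rado (1961): when n ≥ 2k, max |F| = C(n−1, k−1). The bound is attained by the star {A : i ∈ A} for any fixed i ∈ [n]. Here C(143−1, 10−1) = C(142, 9) = 49941822741810.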